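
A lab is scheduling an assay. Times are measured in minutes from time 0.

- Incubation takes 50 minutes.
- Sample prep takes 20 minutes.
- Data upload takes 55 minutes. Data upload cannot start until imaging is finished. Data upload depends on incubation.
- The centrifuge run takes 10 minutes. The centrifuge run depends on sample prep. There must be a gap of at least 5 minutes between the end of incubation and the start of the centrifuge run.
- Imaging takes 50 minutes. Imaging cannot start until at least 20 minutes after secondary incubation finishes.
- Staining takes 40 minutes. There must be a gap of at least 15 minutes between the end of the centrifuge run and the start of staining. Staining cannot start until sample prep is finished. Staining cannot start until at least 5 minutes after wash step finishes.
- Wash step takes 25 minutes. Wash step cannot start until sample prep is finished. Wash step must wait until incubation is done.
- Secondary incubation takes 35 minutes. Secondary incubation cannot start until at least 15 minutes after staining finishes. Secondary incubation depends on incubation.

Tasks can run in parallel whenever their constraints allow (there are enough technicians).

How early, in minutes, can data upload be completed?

295

Nothing blocks incubation, so it runs from minute 0 to minute 50.
Nothing blocks sample prep, so it runs from minute 0 to minute 20.
Wash step cannot start until sample prep (finishes minute 20); incubation (finishes minute 50). The controlling bound is minute 50, so wash step finishes at 50 + 25 = minute 75.
For the centrifuge run: sample prep (finishes minute 20); incubation (finishes minute 50, plus 5-minute gap → minute 55). Taking the maximum gives a start of minute 55, and it finishes at 55 + 10 = minute 65.
Staining has to wait for the centrifuge run (finishes minute 65, plus 15-minute gap → minute 80); sample prep (finishes minute 20); wash step (finishes minute 75, plus 5-minute gap → minute 80). The latest of these is minute 80, so staining runs minute 80 to 80 + 40 = minute 120.
For secondary incubation: staining (finishes minute 120, plus 15-minute gap → minute 135); incubation (finishes minute 50). Taking the maximum gives a start of minute 135, and it finishes at 135 + 35 = minute 170.
Imaging cannot begin until secondary incubation (finishes minute 170, plus 20-minute gap → minute 190). It runs from minute 190 to 190 + 50 = minute 240.
Data upload has to wait for imaging (finishes minute 240); incubation (finishes minute 50). The latest of these is minute 240, so data upload runs minute 240 to 240 + 55 = minute 295.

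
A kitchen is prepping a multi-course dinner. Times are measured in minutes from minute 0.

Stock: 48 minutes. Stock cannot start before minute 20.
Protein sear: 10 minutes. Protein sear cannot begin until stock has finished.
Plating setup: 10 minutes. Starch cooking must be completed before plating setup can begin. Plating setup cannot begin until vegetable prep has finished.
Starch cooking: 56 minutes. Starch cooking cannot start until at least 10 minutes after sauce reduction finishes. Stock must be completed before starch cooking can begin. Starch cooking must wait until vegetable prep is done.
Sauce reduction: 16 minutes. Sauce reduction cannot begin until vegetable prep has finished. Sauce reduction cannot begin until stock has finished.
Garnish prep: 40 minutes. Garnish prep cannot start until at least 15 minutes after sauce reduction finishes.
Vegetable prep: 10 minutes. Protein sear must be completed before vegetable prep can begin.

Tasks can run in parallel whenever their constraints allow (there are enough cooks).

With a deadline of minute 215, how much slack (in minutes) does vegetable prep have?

35

Stock cannot begin until its own release at minute 20. It runs from minute 20 to 20 + 48 = minute 68.
Protein sear waits on stock (finishes minute 68), so it starts at minute 68 and finishes at 68 + 10 = minute 78.
Vegetable prep cannot begin until protein sear (finishes minute 78). It runs from minute 78 to 78 + 10 = minute 88.

Working backward from the deadline:
Plating setup has no dependents, so it just needs to finish by minute 215. Starting by 215 − 10 = minute 205 achieves that.
Starch cooking has to be done before plating setup (must start by minute 205). That means finishing by minute 205, i.e. starting by 205 − 56 = minute 149.
Garnish prep has no dependents, so it just needs to finish by minute 215. Starting by 215 − 40 = minute 175 achieves that.
Sauce reduction has several dependents: starch cooking (must start by minute 149, minus 10-minute gap → minute 139); garnish prep (must start by minute 175, minus 15-minute gap → minute 160). The earliest of those limits is minute 139, so sauce reduction must start by 139 − 16 = minute 123.
For vegetable prep: sauce reduction (must start by minute 123); starch cooking (must start by minute 149); plating setup (must start by minute 205). The most restrictive is minute 123; with a 10-minute duration, vegetable prep must start by minute 113.
So vegetable prep can start as early as minute 78 and as late as minute 113, giving 113 − 78 = 35 minutes of slack.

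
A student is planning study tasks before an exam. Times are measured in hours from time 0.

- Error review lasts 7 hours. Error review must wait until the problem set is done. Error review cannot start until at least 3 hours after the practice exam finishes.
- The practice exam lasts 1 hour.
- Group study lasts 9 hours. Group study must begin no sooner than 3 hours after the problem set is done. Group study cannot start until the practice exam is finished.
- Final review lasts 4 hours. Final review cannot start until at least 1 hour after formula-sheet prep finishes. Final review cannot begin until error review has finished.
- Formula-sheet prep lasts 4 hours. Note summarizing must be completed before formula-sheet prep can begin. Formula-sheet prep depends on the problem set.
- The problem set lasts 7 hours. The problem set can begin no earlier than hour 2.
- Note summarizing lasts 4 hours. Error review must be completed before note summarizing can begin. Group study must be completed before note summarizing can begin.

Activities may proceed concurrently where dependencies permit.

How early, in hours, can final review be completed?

34

The practice exam has no prerequisites, so it starts at hour 0 and finishes at hour 1.
The problem set cannot begin until its own release at hour 2. It runs from hour 2 to 2 + 7 = hour 9.
Group study cannot start until the problem set (finishes hour 9, plus 3-hour gap → hour 12); the practice exam (finishes hour 1). The controlling bound is hour 12, so group study finishes at 12 + 9 = hour 21.
For error review: the problem set (finishes hour 9); the practice exam (finishes hour 1, plus 3-hour gap → hour 4). Taking the maximum gives a start of hour 9, and it finishes at 9 + 7 = hour 16.
For note summarizing: error review (finishes hour 16); group study (finishes hour 21). Taking the maximum gives a start of hour 21, and it finishes at 21 + 4 = hour 25.
Formula-sheet prep has to wait for note summarizing (finishes hour 25); the problem set (finishes hour 9). The latest of these is hour 25, so formula-sheet prep runs hour 25 to 25 + 4 = hour 29.
Final review cannot start until formula-sheet prep (finishes hour 29, plus 1-hour gap → hour 30); error review (finishes hour 16). The controlling bound is hour 30, so final review finishes at 30 + 4 = hour 34.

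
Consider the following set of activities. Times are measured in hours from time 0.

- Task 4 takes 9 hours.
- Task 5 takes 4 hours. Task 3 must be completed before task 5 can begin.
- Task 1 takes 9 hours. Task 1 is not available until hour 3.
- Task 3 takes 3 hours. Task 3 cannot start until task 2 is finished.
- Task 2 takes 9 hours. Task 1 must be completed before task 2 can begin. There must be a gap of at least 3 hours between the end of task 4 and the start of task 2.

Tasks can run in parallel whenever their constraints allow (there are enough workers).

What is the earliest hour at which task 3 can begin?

21

Task 4 can start immediately at hour 0; it finishes at hour 9.
Task 1 waits on its own release at hour 3, so it starts at hour 3 and finishes at 3 + 9 = hour 12.
Task 2 needs all of task 1 (finishes hour 12); task 4 (finishes hour 9, plus 3-hour gap → hour 12). That puts its earliest start at hour 12; it finishes at 12 + 9 = hour 21.
Task 3 waits on task 2 (finishes hour 21), so the earliest it can start is hour 21.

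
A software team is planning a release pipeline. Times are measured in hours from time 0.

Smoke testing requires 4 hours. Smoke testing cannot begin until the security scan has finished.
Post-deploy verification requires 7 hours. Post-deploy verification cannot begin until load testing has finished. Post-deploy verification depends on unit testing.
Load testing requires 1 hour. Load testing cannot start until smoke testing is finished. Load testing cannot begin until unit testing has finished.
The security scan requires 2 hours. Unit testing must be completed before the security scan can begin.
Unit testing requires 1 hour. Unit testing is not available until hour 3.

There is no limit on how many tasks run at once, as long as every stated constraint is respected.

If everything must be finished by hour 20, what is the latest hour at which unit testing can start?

5

Post-deploy verification has no dependents, so it just needs to finish by hour 20. Starting by 20 − 7 = hour 13 achieves that.
Load testing must finish before post-deploy verification (must start by hour 13). With a 1-hour duration, load testing must start by 13 − 1 = hour 12.
Smoke testing has to be done before load testing (must start by hour 12). That means finishing by hour 12, i.e. starting by 12 − 4 = hour 8.
The security scan has to be done before smoke testing (must start by hour 8). That means finishing by hour 8, i.e. starting by 8 − 2 = hour 6.
For unit testing: the security scan (must start by hour 6); load testing (must start by hour 12); post-deploy verification (must start by hour 13). The most restrictive is hour 6; with a 1-hour duration, unit testing must start by hour 5.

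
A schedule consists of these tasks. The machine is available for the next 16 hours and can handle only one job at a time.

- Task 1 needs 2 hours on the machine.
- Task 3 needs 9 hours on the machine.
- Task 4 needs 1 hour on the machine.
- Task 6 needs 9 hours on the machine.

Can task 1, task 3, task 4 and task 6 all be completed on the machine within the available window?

Running back to back, the jobs need 2 + 9 + 1 + 9 = 21 hours on the machine.
Since 21 > 16, they cannot all fit.

No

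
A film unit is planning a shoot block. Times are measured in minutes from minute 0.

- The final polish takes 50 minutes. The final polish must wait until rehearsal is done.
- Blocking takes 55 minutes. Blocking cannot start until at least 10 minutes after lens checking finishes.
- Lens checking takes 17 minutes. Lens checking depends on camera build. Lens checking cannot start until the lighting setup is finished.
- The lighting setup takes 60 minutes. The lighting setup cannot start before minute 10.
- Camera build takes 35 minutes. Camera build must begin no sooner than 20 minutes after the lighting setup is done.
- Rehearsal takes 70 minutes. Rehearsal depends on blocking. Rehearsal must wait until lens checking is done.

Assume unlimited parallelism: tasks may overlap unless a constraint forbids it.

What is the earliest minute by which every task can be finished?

327

The lighting setup waits on its own release at minute 10, so it starts at minute 10 and finishes at 10 + 60 = minute 70.
Camera build waits on the lighting setup (finishes minute 70, plus 20-minute gap → minute 90), so it starts at minute 90 and finishes at 90 + 35 = minute 125.
Lens checking cannot start until camera build (finishes minute 125); the lighting setup (finishes minute 70). The controlling bound is minute 125, so lens checking finishes at 125 + 17 = minute 142.
After lens checking (finishes minute 142, plus 10-minute gap → minute 152), blocking can start at minute 152 and finishes at minute 207.
Rehearsal has to wait for blocking (finishes minute 207); lens checking (finishes minute 142). The latest of these is minute 207, so rehearsal runs minute 207 to 207 + 70 = minute 277.
The final polish waits on rehearsal (finishes minute 277), so it starts at minute 277 and finishes at 277 + 50 = minute 327.
All tasks are finished once the last one completes. Finish times: The lighting setup at 70, Camera build at 125, Lens checking at 142, Blocking at 207, Rehearsal at 277, The final polish at 327. The latest is minute 327.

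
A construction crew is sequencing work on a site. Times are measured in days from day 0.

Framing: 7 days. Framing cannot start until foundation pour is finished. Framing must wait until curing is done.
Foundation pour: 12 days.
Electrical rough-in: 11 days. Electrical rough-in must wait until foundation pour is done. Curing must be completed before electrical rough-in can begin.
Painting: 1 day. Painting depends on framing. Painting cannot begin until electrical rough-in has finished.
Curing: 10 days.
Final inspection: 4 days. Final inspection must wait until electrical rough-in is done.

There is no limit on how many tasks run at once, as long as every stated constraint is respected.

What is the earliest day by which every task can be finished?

27

Curing has no prerequisites, so it starts at day 0 and finishes at day 10.
Nothing blocks foundation pour, so it runs from day 0 to day 12.
Electrical rough-in cannot start until foundation pour (finishes day 12); curing (finishes day 10). The controlling bound is day 12, so electrical rough-in finishes at 12 + 11 = day 23.
Final inspection waits on electrical rough-in (finishes day 23), so it starts at day 23 and finishes at 23 + 4 = day 27.
For framing: foundation pour (finishes day 12); curing (finishes day 10). Taking the maximum gives a start of day 12, and it finishes at 12 + 7 = day 19.
Painting cannot start until framing (finishes day 19); electrical rough-in (finishes day 23). The controlling bound is day 23, so painting finishes at 23 + 1 = day 24.
All tasks are finished once the last one completes. Finish times: Foundation pour at 12, Curing at 10, Framing at 19, Electrical rough-in at 23, Painting at 24, Final inspection at 27. The latest is day 27.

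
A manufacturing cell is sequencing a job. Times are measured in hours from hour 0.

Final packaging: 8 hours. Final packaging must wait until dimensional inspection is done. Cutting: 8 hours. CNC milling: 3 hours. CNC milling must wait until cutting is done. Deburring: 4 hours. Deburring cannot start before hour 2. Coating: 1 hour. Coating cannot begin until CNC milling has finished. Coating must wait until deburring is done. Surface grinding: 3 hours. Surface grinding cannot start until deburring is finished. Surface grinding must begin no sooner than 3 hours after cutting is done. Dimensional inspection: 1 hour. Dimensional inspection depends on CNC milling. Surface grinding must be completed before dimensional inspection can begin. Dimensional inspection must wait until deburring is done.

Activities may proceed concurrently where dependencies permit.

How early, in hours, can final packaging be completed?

Deburring waits on its own release at hour 2, so it starts at hour 2 and finishes at 2 + 4 = hour 6.
Nothing blocks cutting, so it runs from hour 0 to hour 8.
Surface grinding needs all of deburring (finishes hour 6); cutting (finishes hour 8, plus 3-hour gap → hour 11). That puts its earliest start at hour 11; it finishes at 11 + 3 = hour 14.
CNC milling waits on cutting (finishes hour 8), so it starts at hour 8 and finishes at 8 + 3 = hour 11.
For dimensional inspection: CNC milling (finishes hour 11); surface grinding (finishes hour 14); deburring (finishes hour 6). Taking the maximum gives a start of hour 14, and it finishes at 14 + 1 = hour 15.
Final packaging cannot begin until dimensional inspection (finishes hour 15). It runs from hour 15 to 15 + 8 = hour 23.

23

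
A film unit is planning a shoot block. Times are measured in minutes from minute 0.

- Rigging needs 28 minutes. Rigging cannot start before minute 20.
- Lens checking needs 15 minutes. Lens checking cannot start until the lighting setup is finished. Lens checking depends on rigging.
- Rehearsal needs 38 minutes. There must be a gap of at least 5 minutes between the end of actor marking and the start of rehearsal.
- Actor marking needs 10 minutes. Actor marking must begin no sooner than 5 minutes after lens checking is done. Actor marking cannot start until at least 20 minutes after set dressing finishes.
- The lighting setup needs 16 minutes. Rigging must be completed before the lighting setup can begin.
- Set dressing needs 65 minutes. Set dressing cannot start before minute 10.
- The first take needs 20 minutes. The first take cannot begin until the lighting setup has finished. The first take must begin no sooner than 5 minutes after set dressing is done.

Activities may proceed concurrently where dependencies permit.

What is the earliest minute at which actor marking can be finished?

After its own release at minute 10, set dressing can start at minute 10 and finishes at minute 75.
After its own release at minute 20, rigging can start at minute 20 and finishes at minute 48.
The lighting setup cannot begin until rigging (finishes minute 48). It runs from minute 48 to 48 + 16 = minute 64.
For lens checking: the lighting setup (finishes minute 64); rigging (finishes minute 48). Taking the maximum gives a start of minute 64, and it finishes at 64 + 15 = minute 79.
For actor marking: lens checking (finishes minute 79, plus 5-minute gap → minute 84); set dressing (finishes minute 75, plus 20-minute gap → minute 95). Taking the maximum gives a start of minute 95, and it finishes at 95 + 10 = minute 105.

105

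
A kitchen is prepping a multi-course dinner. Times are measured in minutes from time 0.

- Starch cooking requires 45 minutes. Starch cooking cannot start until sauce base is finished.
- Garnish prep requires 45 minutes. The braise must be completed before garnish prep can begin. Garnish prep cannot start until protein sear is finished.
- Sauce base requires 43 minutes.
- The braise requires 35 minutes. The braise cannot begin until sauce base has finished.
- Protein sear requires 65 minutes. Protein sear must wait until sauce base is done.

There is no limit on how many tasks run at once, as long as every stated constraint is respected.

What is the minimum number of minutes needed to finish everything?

Sauce base has no prerequisites, so it starts at minute 0 and finishes at minute 43.
Starch cooking waits on sauce base (finishes minute 43), so it starts at minute 43 and finishes at 43 + 45 = minute 88.
Protein sear waits on sauce base (finishes minute 43), so it starts at minute 43 and finishes at 43 + 65 = minute 108.
The braise cannot begin until sauce base (finishes minute 43). It runs from minute 43 to 43 + 35 = minute 78.
Garnish prep needs all of the braise (finishes minute 78); protein sear (finishes minute 108). That puts its earliest start at minute 108; it finishes at 108 + 45 = minute 153.
All tasks are finished once the last one completes. Finish times: Sauce base at 43, The braise at 78, Protein sear at 108, Starch cooking at 88, Garnish prep at 153. The latest is minute 153.

153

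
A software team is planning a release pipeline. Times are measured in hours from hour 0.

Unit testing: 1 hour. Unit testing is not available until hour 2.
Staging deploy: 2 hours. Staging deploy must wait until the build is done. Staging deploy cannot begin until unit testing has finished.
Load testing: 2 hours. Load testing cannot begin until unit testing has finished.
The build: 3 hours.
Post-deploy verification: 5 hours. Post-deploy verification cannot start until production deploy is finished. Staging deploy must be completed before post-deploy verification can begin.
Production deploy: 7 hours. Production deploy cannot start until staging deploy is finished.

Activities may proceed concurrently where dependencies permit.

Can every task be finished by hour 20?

Unit testing waits on its own release at hour 2, so it starts at hour 2 and finishes at 2 + 1 = hour 3.
After unit testing (finishes hour 3), load testing can start at hour 3 and finishes at hour 5.
Nothing blocks the build, so it runs from hour 0 to hour 3.
Staging deploy needs all of the build (finishes hour 3); unit testing (finishes hour 3). That puts its earliest start at hour 3; it finishes at 3 + 2 = hour 5.
After staging deploy (finishes hour 5), production deploy can start at hour 5 and finishes at hour 12.
Post-deploy verification has to wait for production deploy (finishes hour 12); staging deploy (finishes hour 5). The latest of these is hour 12, so post-deploy verification runs hour 12 to 12 + 5 = hour 17.
Every task is finished by hour 17, which is no later than the deadline of 20, so the schedule is feasible.

Yes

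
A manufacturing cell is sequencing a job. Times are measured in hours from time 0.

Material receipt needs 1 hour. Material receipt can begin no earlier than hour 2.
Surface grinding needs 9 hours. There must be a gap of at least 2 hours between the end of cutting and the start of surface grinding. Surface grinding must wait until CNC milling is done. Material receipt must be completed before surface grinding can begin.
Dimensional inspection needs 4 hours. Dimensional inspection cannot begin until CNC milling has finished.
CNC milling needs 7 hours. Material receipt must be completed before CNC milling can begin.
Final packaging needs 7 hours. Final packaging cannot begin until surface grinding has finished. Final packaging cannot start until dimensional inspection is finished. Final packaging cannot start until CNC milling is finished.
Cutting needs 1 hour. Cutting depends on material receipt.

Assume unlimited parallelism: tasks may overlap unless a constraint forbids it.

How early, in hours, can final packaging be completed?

26

Material receipt waits on its own release at hour 2, so it starts at hour 2 and finishes at 2 + 1 = hour 3.
CNC milling cannot begin until material receipt (finishes hour 3). It runs from hour 3 to 3 + 7 = hour 10.
Dimensional inspection cannot begin until CNC milling (finishes hour 10). It runs from hour 10 to 10 + 4 = hour 14.
Cutting cannot begin until material receipt (finishes hour 3). It runs from hour 3 to 3 + 1 = hour 4.
For surface grinding: cutting (finishes hour 4, plus 2-hour gap → hour 6); CNC milling (finishes hour 10); material receipt (finishes hour 3). Taking the maximum gives a start of hour 10, and it finishes at 10 + 9 = hour 19.
Final packaging has to wait for surface grinding (finishes hour 19); dimensional inspection (finishes hour 14); CNC milling (finishes hour 10). The latest of these is hour 19, so final packaging runs hour 19 to 19 + 7 = hour 26.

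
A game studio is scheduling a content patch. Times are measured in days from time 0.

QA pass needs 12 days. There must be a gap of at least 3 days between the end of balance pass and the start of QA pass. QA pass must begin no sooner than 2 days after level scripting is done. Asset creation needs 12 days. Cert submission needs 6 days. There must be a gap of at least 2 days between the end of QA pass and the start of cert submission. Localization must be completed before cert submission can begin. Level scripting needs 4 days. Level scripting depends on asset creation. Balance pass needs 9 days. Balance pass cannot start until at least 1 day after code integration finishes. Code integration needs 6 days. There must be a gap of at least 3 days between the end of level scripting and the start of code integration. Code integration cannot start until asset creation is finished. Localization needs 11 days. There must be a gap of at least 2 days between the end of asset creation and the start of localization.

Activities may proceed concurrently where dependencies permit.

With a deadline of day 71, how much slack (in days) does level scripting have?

Nothing blocks asset creation, so it runs from day 0 to day 12.
After asset creation (finishes day 12), level scripting can start at day 12 and finishes at day 16.

Working backward from the deadline:
To finish by day 71, cert submission (duration 6) must start no later than day 65.
QA pass has to be done before cert submission (must start by day 65, minus 2-day gap → day 63). That means finishing by day 63, i.e. starting by 63 − 12 = day 51.
Balance pass has to be done before QA pass (must start by day 51, minus 3-day gap → day 48). That means finishing by day 48, i.e. starting by 48 − 9 = day 39.
Code integration feeds into balance pass (must start by day 39, minus 1-day gap → day 38); so code integration must finish by day 38 and therefore start by day 32.
For level scripting: code integration (must start by day 32, minus 3-day gap → day 29); QA pass (must start by day 51, minus 2-day gap → day 49). The most restrictive is day 29; with a 4-day duration, level scripting must start by day 25.
So level scripting can start as early as day 12 and as late as day 25, giving 25 − 12 = 13 days of slack.

13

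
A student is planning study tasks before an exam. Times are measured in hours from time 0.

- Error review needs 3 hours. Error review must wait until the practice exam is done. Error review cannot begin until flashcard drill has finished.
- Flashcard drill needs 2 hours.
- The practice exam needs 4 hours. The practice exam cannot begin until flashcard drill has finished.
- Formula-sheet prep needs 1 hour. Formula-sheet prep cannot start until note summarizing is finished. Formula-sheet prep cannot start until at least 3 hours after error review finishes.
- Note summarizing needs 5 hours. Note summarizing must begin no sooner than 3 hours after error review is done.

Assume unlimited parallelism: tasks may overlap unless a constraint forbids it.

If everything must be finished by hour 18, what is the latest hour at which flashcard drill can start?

Nothing follows formula-sheet prep; the deadline of hour 18 is its only limit. It must start by 18 − 1 = hour 17.
Note summarizing must finish before formula-sheet prep (must start by hour 17). With a 5-hour duration, note summarizing must start by 17 − 5 = hour 12.
Error review has several dependents: note summarizing (must start by hour 12, minus 3-hour gap → hour 9); formula-sheet prep (must start by hour 17, minus 3-hour gap → hour 14). The earliest of those limits is hour 9, so error review must start by 9 − 3 = hour 6.
The practice exam must finish before error review (must start by hour 6). With a 4-hour duration, the practice exam must start by 6 − 4 = hour 2.
Flashcard drill feeds the practice exam (must start by hour 2); error review (must start by hour 6). Taking the minimum, flashcard drill must finish by hour 2 and start by 2 − 2 = hour 0.

0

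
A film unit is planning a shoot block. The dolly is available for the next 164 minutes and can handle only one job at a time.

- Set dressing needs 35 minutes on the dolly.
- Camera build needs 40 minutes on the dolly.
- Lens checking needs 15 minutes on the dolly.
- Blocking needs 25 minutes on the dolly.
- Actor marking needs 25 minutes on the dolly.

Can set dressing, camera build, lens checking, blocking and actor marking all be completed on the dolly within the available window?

Yes

Running back to back, the jobs need 35 + 40 + 15 + 25 + 25 = 140 minutes on the dolly.
Since 140 ≤ 164, they fit within the window.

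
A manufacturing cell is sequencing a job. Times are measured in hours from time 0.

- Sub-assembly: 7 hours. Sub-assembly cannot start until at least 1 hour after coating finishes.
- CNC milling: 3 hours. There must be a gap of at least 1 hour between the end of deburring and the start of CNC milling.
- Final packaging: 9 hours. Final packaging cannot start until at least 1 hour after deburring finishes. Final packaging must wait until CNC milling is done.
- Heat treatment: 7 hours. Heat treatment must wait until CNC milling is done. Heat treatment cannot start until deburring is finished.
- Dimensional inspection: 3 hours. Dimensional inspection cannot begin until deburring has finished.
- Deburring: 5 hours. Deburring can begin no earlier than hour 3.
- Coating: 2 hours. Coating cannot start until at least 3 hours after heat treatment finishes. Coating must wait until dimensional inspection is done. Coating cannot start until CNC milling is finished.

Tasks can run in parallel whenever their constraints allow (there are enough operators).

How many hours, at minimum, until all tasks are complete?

Deburring waits on its own release at hour 3, so it starts at hour 3 and finishes at 3 + 5 = hour 8.
Dimensional inspection cannot begin until deburring (finishes hour 8). It runs from hour 8 to 8 + 3 = hour 11.
CNC milling cannot begin until deburring (finishes hour 8, plus 1-hour gap → hour 9). It runs from hour 9 to 9 + 3 = hour 12.
Final packaging needs all of deburring (finishes hour 8, plus 1-hour gap → hour 9); CNC milling (finishes hour 12). That puts its earliest start at hour 12; it finishes at 12 + 9 = hour 21.
For heat treatment: CNC milling (finishes hour 12); deburring (finishes hour 8). Taking the maximum gives a start of hour 12, and it finishes at 12 + 7 = hour 19.
For coating: heat treatment (finishes hour 19, plus 3-hour gap → hour 22); dimensional inspection (finishes hour 11); CNC milling (finishes hour 12). Taking the maximum gives a start of hour 22, and it finishes at 22 + 2 = hour 24.
Sub-assembly waits on coating (finishes hour 24, plus 1-hour gap → hour 25), so it starts at hour 25 and finishes at 25 + 7 = hour 32.
All tasks are finished once the last one completes. Finish times: Deburring at 8, CNC milling at 12, Heat treatment at 19, Dimensional inspection at 11, Coating at 24, Sub-assembly at 32, Final packaging at 21. The latest is hour 32.

32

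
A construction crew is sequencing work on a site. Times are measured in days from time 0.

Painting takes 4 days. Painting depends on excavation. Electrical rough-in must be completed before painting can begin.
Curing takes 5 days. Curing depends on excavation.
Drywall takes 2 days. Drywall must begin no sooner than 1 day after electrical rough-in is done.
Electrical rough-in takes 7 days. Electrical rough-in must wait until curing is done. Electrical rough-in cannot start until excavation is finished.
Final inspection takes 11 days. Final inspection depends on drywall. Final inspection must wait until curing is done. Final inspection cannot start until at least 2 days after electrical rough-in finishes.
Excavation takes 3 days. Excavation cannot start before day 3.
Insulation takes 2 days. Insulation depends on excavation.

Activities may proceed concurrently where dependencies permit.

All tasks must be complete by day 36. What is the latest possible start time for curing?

Nothing follows final inspection; the deadline of day 36 is its only limit. It must start by 36 − 11 = day 25.
Drywall must finish before final inspection (must start by day 25). With a 2-day duration, drywall must start by 25 − 2 = day 23.
Painting has no dependents, so it just needs to finish by day 36. Starting by 36 − 4 = day 32 achieves that.
Electrical rough-in must finish in time for drywall (must start by day 23, minus 1-day gap → day 22); painting (must start by day 32); final inspection (must start by day 25, minus 2-day gap → day 23). The tightest is day 22, so electrical rough-in must start by 22 − 7 = day 15.
Curing has several dependents: electrical rough-in (must start by day 15); final inspection (must start by day 25). The earliest of those limits is day 15, so curing must start by 15 − 5 = day 10.

10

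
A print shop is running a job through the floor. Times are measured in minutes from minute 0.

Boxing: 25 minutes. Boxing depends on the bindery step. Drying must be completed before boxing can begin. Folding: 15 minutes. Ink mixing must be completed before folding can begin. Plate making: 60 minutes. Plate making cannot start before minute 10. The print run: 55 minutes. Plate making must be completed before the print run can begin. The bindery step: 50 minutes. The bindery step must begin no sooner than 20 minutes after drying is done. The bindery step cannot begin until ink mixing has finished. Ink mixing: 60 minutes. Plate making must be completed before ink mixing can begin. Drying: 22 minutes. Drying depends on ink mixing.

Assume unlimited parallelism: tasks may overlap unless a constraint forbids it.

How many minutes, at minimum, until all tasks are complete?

Plate making cannot begin until its own release at minute 10. It runs from minute 10 to 10 + 60 = minute 70.
The print run waits on plate making (finishes minute 70), so it starts at minute 70 and finishes at 70 + 55 = minute 125.
After plate making (finishes minute 70), ink mixing can start at minute 70 and finishes at minute 130.
Folding cannot begin until ink mixing (finishes minute 130). It runs from minute 130 to 130 + 15 = minute 145.
Drying waits on ink mixing (finishes minute 130), so it starts at minute 130 and finishes at 130 + 22 = minute 152.
The bindery step needs all of drying (finishes minute 152, plus 20-minute gap → minute 172); ink mixing (finishes minute 130). That puts its earliest start at minute 172; it finishes at 172 + 50 = minute 222.
Boxing needs all of the bindery step (finishes minute 222); drying (finishes minute 152). That puts its earliest start at minute 222; it finishes at 222 + 25 = minute 247.
All tasks are finished once the last one completes. Finish times: Plate making at 70, Ink mixing at 130, The print run at 125, Drying at 152, Folding at 145, The bindery step at 222, Boxing at 247. The latest is minute 247.

247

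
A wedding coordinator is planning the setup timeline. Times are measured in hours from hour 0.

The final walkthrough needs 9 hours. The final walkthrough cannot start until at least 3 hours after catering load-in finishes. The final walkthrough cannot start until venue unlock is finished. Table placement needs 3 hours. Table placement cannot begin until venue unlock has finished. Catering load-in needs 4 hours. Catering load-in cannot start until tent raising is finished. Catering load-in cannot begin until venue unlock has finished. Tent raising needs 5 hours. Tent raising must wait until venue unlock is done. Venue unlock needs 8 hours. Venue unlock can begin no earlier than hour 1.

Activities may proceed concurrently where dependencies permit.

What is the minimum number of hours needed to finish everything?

Venue unlock waits on its own release at hour 1, so it starts at hour 1 and finishes at 1 + 8 = hour 9.
Table placement waits on venue unlock (finishes hour 9), so it starts at hour 9 and finishes at 9 + 3 = hour 12.
Tent raising cannot begin until venue unlock (finishes hour 9). It runs from hour 9 to 9 + 5 = hour 14.
Catering load-in has to wait for tent raising (finishes hour 14); venue unlock (finishes hour 9). The latest of these is hour 14, so catering load-in runs hour 14 to 14 + 4 = hour 18.
The final walkthrough has to wait for catering load-in (finishes hour 18, plus 3-hour gap → hour 21); venue unlock (finishes hour 9). The latest of these is hour 21, so the final walkthrough runs hour 21 to 21 + 9 = hour 30.
All tasks are finished once the last one completes. Finish times: Venue unlock at 9, Tent raising at 14, Table placement at 12, Catering load-in at 18, The final walkthrough at 30. The latest is hour 30.

30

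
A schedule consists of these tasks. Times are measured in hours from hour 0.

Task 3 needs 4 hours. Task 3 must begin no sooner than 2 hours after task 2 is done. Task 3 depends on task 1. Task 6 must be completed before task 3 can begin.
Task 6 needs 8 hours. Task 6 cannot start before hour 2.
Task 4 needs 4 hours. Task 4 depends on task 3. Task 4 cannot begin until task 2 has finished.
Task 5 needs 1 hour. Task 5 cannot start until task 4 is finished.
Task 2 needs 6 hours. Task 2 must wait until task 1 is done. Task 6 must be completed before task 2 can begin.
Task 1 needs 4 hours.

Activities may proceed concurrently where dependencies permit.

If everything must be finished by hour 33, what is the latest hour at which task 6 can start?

Nothing follows task 5; the deadline of hour 33 is its only limit. It must start by 33 − 1 = hour 32.
Since task 5 (must start by hour 32) depends on it, task 4 must finish by hour 32. Backing off its 4-hour duration gives a latest start of hour 28.
Task 3 has to be done before task 4 (must start by hour 28). That means finishing by hour 28, i.e. starting by 28 − 4 = hour 24.
For task 2: task 3 (must start by hour 24, minus 2-hour gap → hour 22); task 4 (must start by hour 28). The most restrictive is hour 22; with a 6-hour duration, task 2 must start by hour 16.
Task 6 must finish in time for task 2 (must start by hour 16); task 3 (must start by hour 24). The tightest is hour 16, so task 6 must start by 16 − 8 = hour 8.

8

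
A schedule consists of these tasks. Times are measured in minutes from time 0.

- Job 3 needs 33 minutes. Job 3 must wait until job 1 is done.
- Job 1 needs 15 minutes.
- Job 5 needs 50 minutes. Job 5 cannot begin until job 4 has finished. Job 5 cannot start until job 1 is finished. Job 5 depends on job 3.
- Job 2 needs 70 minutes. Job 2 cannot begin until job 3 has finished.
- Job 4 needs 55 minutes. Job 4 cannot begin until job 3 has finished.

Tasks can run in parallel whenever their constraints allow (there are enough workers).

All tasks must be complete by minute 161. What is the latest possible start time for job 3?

23

To finish by minute 161, job 2 (duration 70) must start no later than minute 91.
Nothing follows job 5; the deadline of minute 161 is its only limit. It must start by 161 − 50 = minute 111.
Job 4 feeds into job 5 (must start by minute 111); so job 4 must finish by minute 111 and therefore start by minute 56.
Job 3 has several dependents: job 2 (must start by minute 91); job 4 (must start by minute 56); job 5 (must start by minute 111). The earliest of those limits is minute 56, so job 3 must start by 56 − 33 = minute 23.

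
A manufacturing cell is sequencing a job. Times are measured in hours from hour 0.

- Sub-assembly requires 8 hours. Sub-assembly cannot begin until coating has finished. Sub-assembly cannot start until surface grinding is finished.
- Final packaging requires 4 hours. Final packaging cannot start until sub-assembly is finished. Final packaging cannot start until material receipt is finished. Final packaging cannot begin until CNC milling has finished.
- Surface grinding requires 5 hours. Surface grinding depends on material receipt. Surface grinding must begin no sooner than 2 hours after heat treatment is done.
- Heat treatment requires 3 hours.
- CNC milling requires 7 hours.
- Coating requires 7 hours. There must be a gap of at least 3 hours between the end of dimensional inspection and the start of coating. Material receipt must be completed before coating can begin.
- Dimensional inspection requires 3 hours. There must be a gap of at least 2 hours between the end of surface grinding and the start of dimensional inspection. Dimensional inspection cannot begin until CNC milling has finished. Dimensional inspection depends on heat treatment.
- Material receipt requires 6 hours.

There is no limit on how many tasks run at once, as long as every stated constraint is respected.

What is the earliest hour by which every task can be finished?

Heat treatment can start immediately at hour 0; it finishes at hour 3.
CNC milling has no prerequisites, so it starts at hour 0 and finishes at hour 7.
Material receipt has no prerequisites, so it starts at hour 0 and finishes at hour 6.
Surface grinding needs all of material receipt (finishes hour 6); heat treatment (finishes hour 3, plus 2-hour gap → hour 5). That puts its earliest start at hour 6; it finishes at 6 + 5 = hour 11.
Dimensional inspection needs all of surface grinding (finishes hour 11, plus 2-hour gap → hour 13); CNC milling (finishes hour 7); heat treatment (finishes hour 3). That puts its earliest start at hour 13; it finishes at 13 + 3 = hour 16.
Coating needs all of dimensional inspection (finishes hour 16, plus 3-hour gap → hour 19); material receipt (finishes hour 6). That puts its earliest start at hour 19; it finishes at 19 + 7 = hour 26.
For sub-assembly: coating (finishes hour 26); surface grinding (finishes hour 11). Taking the maximum gives a start of hour 26, and it finishes at 26 + 8 = hour 34.
Final packaging cannot start until sub-assembly (finishes hour 34); material receipt (finishes hour 6); CNC milling (finishes hour 7). The controlling bound is hour 34, so final packaging finishes at 34 + 4 = hour 38.
All tasks are finished once the last one completes. Finish times: Material receipt at 6, CNC milling at 7, Heat treatment at 3, Surface grinding at 11, Dimensional inspection at 16, Coating at 26, Sub-assembly at 34, Final packaging at 38. The latest is hour 38.

38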